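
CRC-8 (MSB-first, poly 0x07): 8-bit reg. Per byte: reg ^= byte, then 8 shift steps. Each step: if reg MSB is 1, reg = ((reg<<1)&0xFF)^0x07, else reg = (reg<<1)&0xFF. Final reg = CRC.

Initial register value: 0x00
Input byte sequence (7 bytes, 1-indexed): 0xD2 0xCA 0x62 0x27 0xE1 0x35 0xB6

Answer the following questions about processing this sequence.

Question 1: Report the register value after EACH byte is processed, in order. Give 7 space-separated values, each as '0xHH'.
0x30 0xE8 0xBF 0xC1 0xE0 0x25 0xF0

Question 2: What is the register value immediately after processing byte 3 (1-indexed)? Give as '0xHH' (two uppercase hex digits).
After byte 1 (0xD2): reg=0x30
After byte 2 (0xCA): reg=0xE8
After byte 3 (0x62): reg=0xBF

Answer: 0xBF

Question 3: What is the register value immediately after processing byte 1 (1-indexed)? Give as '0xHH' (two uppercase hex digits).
Answer: 0x30

Derivation:
After byte 1 (0xD2): reg=0x30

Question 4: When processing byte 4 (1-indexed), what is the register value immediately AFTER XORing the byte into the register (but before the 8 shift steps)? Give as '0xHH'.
Answer: 0x98

Derivation:
Register before byte 4: 0xBF
Byte 4: 0x27
0xBF XOR 0x27 = 0x98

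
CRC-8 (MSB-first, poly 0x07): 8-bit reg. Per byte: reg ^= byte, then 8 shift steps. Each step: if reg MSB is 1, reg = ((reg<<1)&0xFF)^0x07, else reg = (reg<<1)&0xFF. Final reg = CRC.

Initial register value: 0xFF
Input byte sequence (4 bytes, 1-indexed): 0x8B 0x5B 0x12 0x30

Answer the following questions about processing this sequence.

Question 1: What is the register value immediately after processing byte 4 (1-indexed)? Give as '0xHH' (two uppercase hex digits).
Answer: 0x4F

Derivation:
After byte 1 (0x8B): reg=0x4B
After byte 2 (0x5B): reg=0x70
After byte 3 (0x12): reg=0x29
After byte 4 (0x30): reg=0x4F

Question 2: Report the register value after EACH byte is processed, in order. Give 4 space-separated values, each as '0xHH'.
0x4B 0x70 0x29 0x4F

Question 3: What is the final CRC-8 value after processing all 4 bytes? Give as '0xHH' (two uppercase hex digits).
After byte 1 (0x8B): reg=0x4B
After byte 2 (0x5B): reg=0x70
After byte 3 (0x12): reg=0x29
After byte 4 (0x30): reg=0x4F

Answer: 0x4F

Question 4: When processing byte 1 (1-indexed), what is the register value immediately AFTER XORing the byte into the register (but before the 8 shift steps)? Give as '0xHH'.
Register before byte 1: 0xFF
Byte 1: 0x8B
0xFF XOR 0x8B = 0x74

Answer: 0x74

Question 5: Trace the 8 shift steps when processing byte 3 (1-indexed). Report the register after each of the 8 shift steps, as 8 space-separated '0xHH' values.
Answer: 0xC4 0x8F 0x19 0x32 0x64 0xC8 0x97 0x29

Derivation:
After byte 1 (0x8B): reg=0x4B
After byte 2 (0x5B): reg=0x70
Register before byte 3: 0x70
After XOR with byte 0x12: 0x62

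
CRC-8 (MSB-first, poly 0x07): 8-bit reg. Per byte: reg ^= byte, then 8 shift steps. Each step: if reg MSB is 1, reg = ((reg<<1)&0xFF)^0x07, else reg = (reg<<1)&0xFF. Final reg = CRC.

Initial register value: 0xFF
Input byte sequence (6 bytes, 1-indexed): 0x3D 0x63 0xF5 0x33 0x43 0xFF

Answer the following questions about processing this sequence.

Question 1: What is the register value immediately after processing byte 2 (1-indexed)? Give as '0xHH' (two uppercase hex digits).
Answer: 0xE9

Derivation:
After byte 1 (0x3D): reg=0x40
After byte 2 (0x63): reg=0xE9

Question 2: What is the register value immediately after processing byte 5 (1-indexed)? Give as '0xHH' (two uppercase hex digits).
Answer: 0x50

Derivation:
After byte 1 (0x3D): reg=0x40
After byte 2 (0x63): reg=0xE9
After byte 3 (0xF5): reg=0x54
After byte 4 (0x33): reg=0x32
After byte 5 (0x43): reg=0x50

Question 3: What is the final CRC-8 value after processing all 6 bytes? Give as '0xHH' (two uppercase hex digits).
Answer: 0x44

Derivation:
After byte 1 (0x3D): reg=0x40
After byte 2 (0x63): reg=0xE9
After byte 3 (0xF5): reg=0x54
After byte 4 (0x33): reg=0x32
After byte 5 (0x43): reg=0x50
After byte 6 (0xFF): reg=0x44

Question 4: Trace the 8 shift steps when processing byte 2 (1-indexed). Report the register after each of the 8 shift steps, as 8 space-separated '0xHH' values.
Answer: 0x46 0x8C 0x1F 0x3E 0x7C 0xF8 0xF7 0xE9

Derivation:
After byte 1 (0x3D): reg=0x40
Register before byte 2: 0x40
After XOR with byte 0x63: 0x23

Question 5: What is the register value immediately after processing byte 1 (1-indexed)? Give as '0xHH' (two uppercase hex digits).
After byte 1 (0x3D): reg=0x40

Answer: 0x40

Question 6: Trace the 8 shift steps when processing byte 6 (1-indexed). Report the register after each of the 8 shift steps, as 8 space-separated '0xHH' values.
Answer: 0x59 0xB2 0x63 0xC6 0x8B 0x11 0x22 0x44

Derivation:
After byte 1 (0x3D): reg=0x40
After byte 2 (0x63): reg=0xE9
After byte 3 (0xF5): reg=0x54
After byte 4 (0x33): reg=0x32
After byte 5 (0x43): reg=0x50
Register before byte 6: 0x50
After XOR with byte 0xFF: 0xAF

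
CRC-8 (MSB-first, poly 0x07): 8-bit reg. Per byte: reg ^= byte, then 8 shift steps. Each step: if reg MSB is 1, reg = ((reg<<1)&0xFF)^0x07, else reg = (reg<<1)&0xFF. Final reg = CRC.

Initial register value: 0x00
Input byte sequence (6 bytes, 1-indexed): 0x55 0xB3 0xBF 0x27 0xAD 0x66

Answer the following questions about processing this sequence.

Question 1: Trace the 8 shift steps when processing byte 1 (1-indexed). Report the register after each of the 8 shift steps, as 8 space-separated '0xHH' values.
Answer: 0xAA 0x53 0xA6 0x4B 0x96 0x2B 0x56 0xAC

Derivation:
Register before byte 1: 0x00
After XOR with byte 0x55: 0x55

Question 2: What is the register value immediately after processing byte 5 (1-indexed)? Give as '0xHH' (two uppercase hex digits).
After byte 1 (0x55): reg=0xAC
After byte 2 (0xB3): reg=0x5D
After byte 3 (0xBF): reg=0xA0
After byte 4 (0x27): reg=0x9C
After byte 5 (0xAD): reg=0x97

Answer: 0x97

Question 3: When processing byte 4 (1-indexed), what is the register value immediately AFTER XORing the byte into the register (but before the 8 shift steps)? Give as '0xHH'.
Answer: 0x87

Derivation:
Register before byte 4: 0xA0
Byte 4: 0x27
0xA0 XOR 0x27 = 0x87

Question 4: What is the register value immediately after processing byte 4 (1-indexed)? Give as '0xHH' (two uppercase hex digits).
After byte 1 (0x55): reg=0xAC
After byte 2 (0xB3): reg=0x5D
After byte 3 (0xBF): reg=0xA0
After byte 4 (0x27): reg=0x9C

Answer: 0x9C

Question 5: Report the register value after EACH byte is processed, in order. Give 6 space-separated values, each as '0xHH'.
0xAC 0x5D 0xA0 0x9C 0x97 0xD9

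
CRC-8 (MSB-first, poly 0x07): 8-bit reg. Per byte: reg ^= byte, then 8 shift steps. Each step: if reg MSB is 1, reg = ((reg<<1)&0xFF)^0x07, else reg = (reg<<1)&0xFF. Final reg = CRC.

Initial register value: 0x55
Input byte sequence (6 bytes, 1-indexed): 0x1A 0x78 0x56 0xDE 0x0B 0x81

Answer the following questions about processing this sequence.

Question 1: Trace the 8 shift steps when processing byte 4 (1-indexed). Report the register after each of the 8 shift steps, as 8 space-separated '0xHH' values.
After byte 1 (0x1A): reg=0xEA
After byte 2 (0x78): reg=0xF7
After byte 3 (0x56): reg=0x6E
Register before byte 4: 0x6E
After XOR with byte 0xDE: 0xB0

Answer: 0x67 0xCE 0x9B 0x31 0x62 0xC4 0x8F 0x19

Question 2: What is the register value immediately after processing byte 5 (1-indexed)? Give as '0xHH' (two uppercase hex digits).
Answer: 0x7E

Derivation:
After byte 1 (0x1A): reg=0xEA
After byte 2 (0x78): reg=0xF7
After byte 3 (0x56): reg=0x6E
After byte 4 (0xDE): reg=0x19
After byte 5 (0x0B): reg=0x7E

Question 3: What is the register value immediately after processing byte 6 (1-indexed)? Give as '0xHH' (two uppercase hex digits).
Answer: 0xF3

Derivation:
After byte 1 (0x1A): reg=0xEA
After byte 2 (0x78): reg=0xF7
After byte 3 (0x56): reg=0x6E
After byte 4 (0xDE): reg=0x19
After byte 5 (0x0B): reg=0x7E
After byte 6 (0x81): reg=0xF3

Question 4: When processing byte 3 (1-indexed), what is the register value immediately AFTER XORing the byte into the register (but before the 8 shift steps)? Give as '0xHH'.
Answer: 0xA1

Derivation:
Register before byte 3: 0xF7
Byte 3: 0x56
0xF7 XOR 0x56 = 0xA1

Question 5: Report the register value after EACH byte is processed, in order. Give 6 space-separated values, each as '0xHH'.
0xEA 0xF7 0x6E 0x19 0x7E 0xF3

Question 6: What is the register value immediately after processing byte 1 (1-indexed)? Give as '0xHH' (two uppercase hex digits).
After byte 1 (0x1A): reg=0xEA

Answer: 0xEA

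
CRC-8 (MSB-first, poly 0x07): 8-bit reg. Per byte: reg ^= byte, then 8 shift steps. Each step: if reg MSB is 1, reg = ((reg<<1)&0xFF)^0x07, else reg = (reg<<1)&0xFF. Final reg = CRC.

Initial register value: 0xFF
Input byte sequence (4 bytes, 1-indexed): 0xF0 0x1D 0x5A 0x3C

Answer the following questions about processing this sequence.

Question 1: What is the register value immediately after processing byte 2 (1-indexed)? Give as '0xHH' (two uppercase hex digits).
After byte 1 (0xF0): reg=0x2D
After byte 2 (0x1D): reg=0x90

Answer: 0x90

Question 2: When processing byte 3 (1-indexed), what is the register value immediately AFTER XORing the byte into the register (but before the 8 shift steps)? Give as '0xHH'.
Answer: 0xCA

Derivation:
Register before byte 3: 0x90
Byte 3: 0x5A
0x90 XOR 0x5A = 0xCA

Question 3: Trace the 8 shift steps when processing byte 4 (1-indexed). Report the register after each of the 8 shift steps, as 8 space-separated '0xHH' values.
After byte 1 (0xF0): reg=0x2D
After byte 2 (0x1D): reg=0x90
After byte 3 (0x5A): reg=0x78
Register before byte 4: 0x78
After XOR with byte 0x3C: 0x44

Answer: 0x88 0x17 0x2E 0x5C 0xB8 0x77 0xEE 0xDB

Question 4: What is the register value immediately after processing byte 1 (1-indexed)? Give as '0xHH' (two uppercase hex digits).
After byte 1 (0xF0): reg=0x2D

Answer: 0x2D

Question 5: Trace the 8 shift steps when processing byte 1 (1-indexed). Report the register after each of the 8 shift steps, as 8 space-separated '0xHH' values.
Answer: 0x1E 0x3C 0x78 0xF0 0xE7 0xC9 0x95 0x2D

Derivation:
Register before byte 1: 0xFF
After XOR with byte 0xF0: 0x0F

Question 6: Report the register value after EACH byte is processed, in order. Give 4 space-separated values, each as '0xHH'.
0x2D 0x90 0x78 0xDB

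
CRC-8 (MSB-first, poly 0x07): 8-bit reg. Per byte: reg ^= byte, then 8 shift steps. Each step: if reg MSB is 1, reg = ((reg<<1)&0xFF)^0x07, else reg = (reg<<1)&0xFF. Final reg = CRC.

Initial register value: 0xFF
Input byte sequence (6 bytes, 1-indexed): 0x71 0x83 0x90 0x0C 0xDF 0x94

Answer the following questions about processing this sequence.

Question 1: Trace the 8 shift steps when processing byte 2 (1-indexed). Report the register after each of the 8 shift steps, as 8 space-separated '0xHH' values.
After byte 1 (0x71): reg=0xA3
Register before byte 2: 0xA3
After XOR with byte 0x83: 0x20

Answer: 0x40 0x80 0x07 0x0E 0x1C 0x38 0x70 0xE0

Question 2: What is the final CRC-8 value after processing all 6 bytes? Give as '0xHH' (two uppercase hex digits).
After byte 1 (0x71): reg=0xA3
After byte 2 (0x83): reg=0xE0
After byte 3 (0x90): reg=0x57
After byte 4 (0x0C): reg=0x86
After byte 5 (0xDF): reg=0x88
After byte 6 (0x94): reg=0x54

Answer: 0x54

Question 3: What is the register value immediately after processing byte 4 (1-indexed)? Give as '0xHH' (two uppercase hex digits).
After byte 1 (0x71): reg=0xA3
After byte 2 (0x83): reg=0xE0
After byte 3 (0x90): reg=0x57
After byte 4 (0x0C): reg=0x86

Answer: 0x86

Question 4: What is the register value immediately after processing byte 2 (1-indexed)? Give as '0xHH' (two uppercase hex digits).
After byte 1 (0x71): reg=0xA3
After byte 2 (0x83): reg=0xE0

Answer: 0xE0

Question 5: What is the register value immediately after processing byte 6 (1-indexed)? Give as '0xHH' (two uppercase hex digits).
After byte 1 (0x71): reg=0xA3
After byte 2 (0x83): reg=0xE0
After byte 3 (0x90): reg=0x57
After byte 4 (0x0C): reg=0x86
After byte 5 (0xDF): reg=0x88
After byte 6 (0x94): reg=0x54

Answer: 0x54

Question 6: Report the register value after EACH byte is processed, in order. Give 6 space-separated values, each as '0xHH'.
0xA3 0xE0 0x57 0x86 0x88 0x54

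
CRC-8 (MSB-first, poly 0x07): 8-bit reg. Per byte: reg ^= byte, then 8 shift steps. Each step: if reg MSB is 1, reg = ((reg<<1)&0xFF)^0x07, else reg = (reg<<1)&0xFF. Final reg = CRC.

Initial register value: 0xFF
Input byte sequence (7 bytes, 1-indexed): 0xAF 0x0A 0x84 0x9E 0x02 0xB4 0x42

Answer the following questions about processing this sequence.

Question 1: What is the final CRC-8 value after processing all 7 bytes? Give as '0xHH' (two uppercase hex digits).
Answer: 0x05

Derivation:
After byte 1 (0xAF): reg=0xB7
After byte 2 (0x0A): reg=0x3A
After byte 3 (0x84): reg=0x33
After byte 4 (0x9E): reg=0x4A
After byte 5 (0x02): reg=0xFF
After byte 6 (0xB4): reg=0xF6
After byte 7 (0x42): reg=0x05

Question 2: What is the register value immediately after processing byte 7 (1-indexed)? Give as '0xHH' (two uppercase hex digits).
Answer: 0x05

Derivation:
After byte 1 (0xAF): reg=0xB7
After byte 2 (0x0A): reg=0x3A
After byte 3 (0x84): reg=0x33
After byte 4 (0x9E): reg=0x4A
After byte 5 (0x02): reg=0xFF
After byte 6 (0xB4): reg=0xF6
After byte 7 (0x42): reg=0x05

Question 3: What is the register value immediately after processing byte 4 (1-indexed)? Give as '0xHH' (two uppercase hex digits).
Answer: 0x4A

Derivation:
After byte 1 (0xAF): reg=0xB7
After byte 2 (0x0A): reg=0x3A
After byte 3 (0x84): reg=0x33
After byte 4 (0x9E): reg=0x4A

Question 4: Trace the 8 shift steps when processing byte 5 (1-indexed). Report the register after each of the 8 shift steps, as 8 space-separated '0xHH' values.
After byte 1 (0xAF): reg=0xB7
After byte 2 (0x0A): reg=0x3A
After byte 3 (0x84): reg=0x33
After byte 4 (0x9E): reg=0x4A
Register before byte 5: 0x4A
After XOR with byte 0x02: 0x48

Answer: 0x90 0x27 0x4E 0x9C 0x3F 0x7E 0xFC 0xFF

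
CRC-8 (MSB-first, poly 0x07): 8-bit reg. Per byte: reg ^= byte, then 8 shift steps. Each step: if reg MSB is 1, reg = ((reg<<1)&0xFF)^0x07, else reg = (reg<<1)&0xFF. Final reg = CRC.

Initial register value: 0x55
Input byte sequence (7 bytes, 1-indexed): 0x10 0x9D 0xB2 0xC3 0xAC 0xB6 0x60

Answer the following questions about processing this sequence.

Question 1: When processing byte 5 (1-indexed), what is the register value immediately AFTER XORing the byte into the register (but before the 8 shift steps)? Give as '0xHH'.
Answer: 0x63

Derivation:
Register before byte 5: 0xCF
Byte 5: 0xAC
0xCF XOR 0xAC = 0x63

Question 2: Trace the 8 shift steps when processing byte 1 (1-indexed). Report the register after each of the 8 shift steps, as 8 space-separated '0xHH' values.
Register before byte 1: 0x55
After XOR with byte 0x10: 0x45

Answer: 0x8A 0x13 0x26 0x4C 0x98 0x37 0x6E 0xDC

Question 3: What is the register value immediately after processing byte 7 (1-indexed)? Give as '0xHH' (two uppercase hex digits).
Answer: 0x6E

Derivation:
After byte 1 (0x10): reg=0xDC
After byte 2 (0x9D): reg=0xC0
After byte 3 (0xB2): reg=0x59
After byte 4 (0xC3): reg=0xCF
After byte 5 (0xAC): reg=0x2E
After byte 6 (0xB6): reg=0xC1
After byte 7 (0x60): reg=0x6E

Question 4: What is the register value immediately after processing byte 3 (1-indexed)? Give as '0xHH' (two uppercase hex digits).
After byte 1 (0x10): reg=0xDC
After byte 2 (0x9D): reg=0xC0
After byte 3 (0xB2): reg=0x59

Answer: 0x59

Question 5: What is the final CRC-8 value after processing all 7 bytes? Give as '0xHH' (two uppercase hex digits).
Answer: 0x6E

Derivation:
After byte 1 (0x10): reg=0xDC
After byte 2 (0x9D): reg=0xC0
After byte 3 (0xB2): reg=0x59
After byte 4 (0xC3): reg=0xCF
After byte 5 (0xAC): reg=0x2E
After byte 6 (0xB6): reg=0xC1
After byte 7 (0x60): reg=0x6E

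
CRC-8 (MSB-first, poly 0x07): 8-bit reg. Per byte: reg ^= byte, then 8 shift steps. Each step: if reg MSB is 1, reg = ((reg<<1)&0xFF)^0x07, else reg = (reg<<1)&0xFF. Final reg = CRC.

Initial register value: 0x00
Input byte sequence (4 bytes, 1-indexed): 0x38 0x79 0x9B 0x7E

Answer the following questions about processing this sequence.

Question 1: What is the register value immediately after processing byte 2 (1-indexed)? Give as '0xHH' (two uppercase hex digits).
Answer: 0x39

Derivation:
After byte 1 (0x38): reg=0xA8
After byte 2 (0x79): reg=0x39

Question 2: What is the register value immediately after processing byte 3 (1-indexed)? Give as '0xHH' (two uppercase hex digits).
Answer: 0x67

Derivation:
After byte 1 (0x38): reg=0xA8
After byte 2 (0x79): reg=0x39
After byte 3 (0x9B): reg=0x67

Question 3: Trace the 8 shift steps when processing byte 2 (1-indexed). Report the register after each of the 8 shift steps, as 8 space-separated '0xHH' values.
After byte 1 (0x38): reg=0xA8
Register before byte 2: 0xA8
After XOR with byte 0x79: 0xD1

Answer: 0xA5 0x4D 0x9A 0x33 0x66 0xCC 0x9F 0x39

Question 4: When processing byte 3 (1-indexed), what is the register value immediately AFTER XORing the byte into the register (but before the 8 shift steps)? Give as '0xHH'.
Answer: 0xA2

Derivation:
Register before byte 3: 0x39
Byte 3: 0x9B
0x39 XOR 0x9B = 0xA2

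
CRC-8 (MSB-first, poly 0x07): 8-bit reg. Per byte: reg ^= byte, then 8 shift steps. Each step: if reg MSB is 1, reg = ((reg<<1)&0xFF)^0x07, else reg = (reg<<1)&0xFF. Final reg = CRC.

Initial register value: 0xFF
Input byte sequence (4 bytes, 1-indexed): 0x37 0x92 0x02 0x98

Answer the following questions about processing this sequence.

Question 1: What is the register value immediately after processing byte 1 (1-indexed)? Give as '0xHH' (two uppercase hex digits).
Answer: 0x76

Derivation:
After byte 1 (0x37): reg=0x76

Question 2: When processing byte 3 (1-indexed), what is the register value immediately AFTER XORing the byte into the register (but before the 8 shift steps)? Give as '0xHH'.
Register before byte 3: 0xB2
Byte 3: 0x02
0xB2 XOR 0x02 = 0xB0

Answer: 0xB0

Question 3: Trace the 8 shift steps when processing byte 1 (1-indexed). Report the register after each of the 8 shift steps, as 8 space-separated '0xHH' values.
Register before byte 1: 0xFF
After XOR with byte 0x37: 0xC8

Answer: 0x97 0x29 0x52 0xA4 0x4F 0x9E 0x3B 0x76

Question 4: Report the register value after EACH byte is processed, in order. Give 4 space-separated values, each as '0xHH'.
0x76 0xB2 0x19 0x8E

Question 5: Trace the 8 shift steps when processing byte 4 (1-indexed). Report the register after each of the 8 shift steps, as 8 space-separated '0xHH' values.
Answer: 0x05 0x0A 0x14 0x28 0x50 0xA0 0x47 0x8E

Derivation:
After byte 1 (0x37): reg=0x76
After byte 2 (0x92): reg=0xB2
After byte 3 (0x02): reg=0x19
Register before byte 4: 0x19
After XOR with byte 0x98: 0x81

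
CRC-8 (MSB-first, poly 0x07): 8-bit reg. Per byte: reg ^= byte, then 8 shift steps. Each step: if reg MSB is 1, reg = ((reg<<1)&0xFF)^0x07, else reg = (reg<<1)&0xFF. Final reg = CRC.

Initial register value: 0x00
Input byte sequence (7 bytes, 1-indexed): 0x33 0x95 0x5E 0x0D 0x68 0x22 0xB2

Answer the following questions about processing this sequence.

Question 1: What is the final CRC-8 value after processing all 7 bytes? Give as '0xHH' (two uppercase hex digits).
Answer: 0xBA

Derivation:
After byte 1 (0x33): reg=0x99
After byte 2 (0x95): reg=0x24
After byte 3 (0x5E): reg=0x61
After byte 4 (0x0D): reg=0x03
After byte 5 (0x68): reg=0x16
After byte 6 (0x22): reg=0x8C
After byte 7 (0xB2): reg=0xBA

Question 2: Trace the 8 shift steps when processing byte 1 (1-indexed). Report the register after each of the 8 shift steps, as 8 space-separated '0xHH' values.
Answer: 0x66 0xCC 0x9F 0x39 0x72 0xE4 0xCF 0x99

Derivation:
Register before byte 1: 0x00
After XOR with byte 0x33: 0x33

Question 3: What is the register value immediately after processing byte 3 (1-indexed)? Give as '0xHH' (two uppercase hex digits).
Answer: 0x61

Derivation:
After byte 1 (0x33): reg=0x99
After byte 2 (0x95): reg=0x24
After byte 3 (0x5E): reg=0x61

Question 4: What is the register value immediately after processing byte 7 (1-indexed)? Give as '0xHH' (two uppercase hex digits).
Answer: 0xBA

Derivation:
After byte 1 (0x33): reg=0x99
After byte 2 (0x95): reg=0x24
After byte 3 (0x5E): reg=0x61
After byte 4 (0x0D): reg=0x03
After byte 5 (0x68): reg=0x16
After byte 6 (0x22): reg=0x8C
After byte 7 (0xB2): reg=0xBA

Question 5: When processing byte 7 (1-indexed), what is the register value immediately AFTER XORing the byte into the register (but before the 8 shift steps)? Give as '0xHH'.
Answer: 0x3E

Derivation:
Register before byte 7: 0x8C
Byte 7: 0xB2
0x8C XOR 0xB2 = 0x3E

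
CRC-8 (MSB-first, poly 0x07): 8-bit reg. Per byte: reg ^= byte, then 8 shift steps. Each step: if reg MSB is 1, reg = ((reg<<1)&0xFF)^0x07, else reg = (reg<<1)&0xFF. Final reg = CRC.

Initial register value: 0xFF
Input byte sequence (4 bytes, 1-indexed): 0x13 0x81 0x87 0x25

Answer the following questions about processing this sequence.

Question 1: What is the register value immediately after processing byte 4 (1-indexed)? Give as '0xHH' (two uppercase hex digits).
Answer: 0xCA

Derivation:
After byte 1 (0x13): reg=0x8A
After byte 2 (0x81): reg=0x31
After byte 3 (0x87): reg=0x0B
After byte 4 (0x25): reg=0xCA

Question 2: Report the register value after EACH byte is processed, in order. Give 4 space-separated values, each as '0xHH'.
0x8A 0x31 0x0B 0xCA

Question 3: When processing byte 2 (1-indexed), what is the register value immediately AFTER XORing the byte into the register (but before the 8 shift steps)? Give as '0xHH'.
Answer: 0x0B

Derivation:
Register before byte 2: 0x8A
Byte 2: 0x81
0x8A XOR 0x81 = 0x0B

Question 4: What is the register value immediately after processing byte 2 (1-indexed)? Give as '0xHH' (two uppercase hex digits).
Answer: 0x31

Derivation:
After byte 1 (0x13): reg=0x8A
After byte 2 (0x81): reg=0x31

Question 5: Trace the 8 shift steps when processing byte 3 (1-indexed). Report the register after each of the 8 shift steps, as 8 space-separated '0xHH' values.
After byte 1 (0x13): reg=0x8A
After byte 2 (0x81): reg=0x31
Register before byte 3: 0x31
After XOR with byte 0x87: 0xB6

Answer: 0x6B 0xD6 0xAB 0x51 0xA2 0x43 0x86 0x0B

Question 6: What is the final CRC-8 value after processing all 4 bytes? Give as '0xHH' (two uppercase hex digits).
After byte 1 (0x13): reg=0x8A
After byte 2 (0x81): reg=0x31
After byte 3 (0x87): reg=0x0B
After byte 4 (0x25): reg=0xCA

Answer: 0xCA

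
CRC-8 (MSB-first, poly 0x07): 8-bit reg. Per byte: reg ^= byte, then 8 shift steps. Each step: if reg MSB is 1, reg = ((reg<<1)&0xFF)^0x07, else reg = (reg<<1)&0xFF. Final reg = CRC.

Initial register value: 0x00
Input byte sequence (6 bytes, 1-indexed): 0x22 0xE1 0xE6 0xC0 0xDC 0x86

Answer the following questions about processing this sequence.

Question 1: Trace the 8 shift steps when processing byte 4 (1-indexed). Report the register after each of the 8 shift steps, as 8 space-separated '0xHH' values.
After byte 1 (0x22): reg=0xEE
After byte 2 (0xE1): reg=0x2D
After byte 3 (0xE6): reg=0x7F
Register before byte 4: 0x7F
After XOR with byte 0xC0: 0xBF

Answer: 0x79 0xF2 0xE3 0xC1 0x85 0x0D 0x1A 0x34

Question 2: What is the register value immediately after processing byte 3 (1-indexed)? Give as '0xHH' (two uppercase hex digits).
Answer: 0x7F

Derivation:
After byte 1 (0x22): reg=0xEE
After byte 2 (0xE1): reg=0x2D
After byte 3 (0xE6): reg=0x7F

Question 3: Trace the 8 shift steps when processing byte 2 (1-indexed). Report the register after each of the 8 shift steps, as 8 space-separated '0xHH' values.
Answer: 0x1E 0x3C 0x78 0xF0 0xE7 0xC9 0x95 0x2D

Derivation:
After byte 1 (0x22): reg=0xEE
Register before byte 2: 0xEE
After XOR with byte 0xE1: 0x0F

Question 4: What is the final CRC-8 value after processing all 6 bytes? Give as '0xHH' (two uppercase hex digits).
After byte 1 (0x22): reg=0xEE
After byte 2 (0xE1): reg=0x2D
After byte 3 (0xE6): reg=0x7F
After byte 4 (0xC0): reg=0x34
After byte 5 (0xDC): reg=0x96
After byte 6 (0x86): reg=0x70

Answer: 0x70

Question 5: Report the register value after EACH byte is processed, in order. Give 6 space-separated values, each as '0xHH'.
0xEE 0x2D 0x7F 0x34 0x96 0x70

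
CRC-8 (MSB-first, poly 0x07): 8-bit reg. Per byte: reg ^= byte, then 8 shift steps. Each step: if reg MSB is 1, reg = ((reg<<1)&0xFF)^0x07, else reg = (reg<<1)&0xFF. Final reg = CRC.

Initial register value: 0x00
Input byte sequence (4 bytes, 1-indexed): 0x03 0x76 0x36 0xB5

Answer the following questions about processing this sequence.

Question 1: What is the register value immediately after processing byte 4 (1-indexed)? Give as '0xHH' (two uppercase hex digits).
Answer: 0xA5

Derivation:
After byte 1 (0x03): reg=0x09
After byte 2 (0x76): reg=0x7A
After byte 3 (0x36): reg=0xE3
After byte 4 (0xB5): reg=0xA5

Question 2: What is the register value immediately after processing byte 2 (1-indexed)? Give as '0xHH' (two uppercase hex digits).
After byte 1 (0x03): reg=0x09
After byte 2 (0x76): reg=0x7A

Answer: 0x7A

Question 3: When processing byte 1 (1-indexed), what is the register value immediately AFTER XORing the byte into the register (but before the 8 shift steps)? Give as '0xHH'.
Answer: 0x03

Derivation:
Register before byte 1: 0x00
Byte 1: 0x03
0x00 XOR 0x03 = 0x03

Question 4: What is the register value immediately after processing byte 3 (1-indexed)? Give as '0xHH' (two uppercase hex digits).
After byte 1 (0x03): reg=0x09
After byte 2 (0x76): reg=0x7A
After byte 3 (0x36): reg=0xE3

Answer: 0xE3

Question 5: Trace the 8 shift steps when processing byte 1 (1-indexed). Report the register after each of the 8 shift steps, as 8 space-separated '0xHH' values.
Answer: 0x06 0x0C 0x18 0x30 0x60 0xC0 0x87 0x09

Derivation:
Register before byte 1: 0x00
After XOR with byte 0x03: 0x03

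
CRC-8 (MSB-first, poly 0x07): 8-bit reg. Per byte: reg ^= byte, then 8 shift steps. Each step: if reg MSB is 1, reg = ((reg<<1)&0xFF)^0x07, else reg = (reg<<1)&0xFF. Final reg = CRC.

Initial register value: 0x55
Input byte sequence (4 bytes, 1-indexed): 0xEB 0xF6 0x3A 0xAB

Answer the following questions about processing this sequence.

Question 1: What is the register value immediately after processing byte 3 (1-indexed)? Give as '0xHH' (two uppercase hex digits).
Answer: 0x0A

Derivation:
After byte 1 (0xEB): reg=0x33
After byte 2 (0xF6): reg=0x55
After byte 3 (0x3A): reg=0x0A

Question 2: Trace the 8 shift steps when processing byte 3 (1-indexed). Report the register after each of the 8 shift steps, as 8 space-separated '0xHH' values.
After byte 1 (0xEB): reg=0x33
After byte 2 (0xF6): reg=0x55
Register before byte 3: 0x55
After XOR with byte 0x3A: 0x6F

Answer: 0xDE 0xBB 0x71 0xE2 0xC3 0x81 0x05 0x0A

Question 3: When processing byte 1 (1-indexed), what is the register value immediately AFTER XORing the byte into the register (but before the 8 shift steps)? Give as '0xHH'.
Register before byte 1: 0x55
Byte 1: 0xEB
0x55 XOR 0xEB = 0xBE

Answer: 0xBE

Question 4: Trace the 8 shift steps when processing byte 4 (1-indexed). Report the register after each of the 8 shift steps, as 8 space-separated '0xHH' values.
Answer: 0x45 0x8A 0x13 0x26 0x4C 0x98 0x37 0x6E

Derivation:
After byte 1 (0xEB): reg=0x33
After byte 2 (0xF6): reg=0x55
After byte 3 (0x3A): reg=0x0A
Register before byte 4: 0x0A
After XOR with byte 0xAB: 0xA1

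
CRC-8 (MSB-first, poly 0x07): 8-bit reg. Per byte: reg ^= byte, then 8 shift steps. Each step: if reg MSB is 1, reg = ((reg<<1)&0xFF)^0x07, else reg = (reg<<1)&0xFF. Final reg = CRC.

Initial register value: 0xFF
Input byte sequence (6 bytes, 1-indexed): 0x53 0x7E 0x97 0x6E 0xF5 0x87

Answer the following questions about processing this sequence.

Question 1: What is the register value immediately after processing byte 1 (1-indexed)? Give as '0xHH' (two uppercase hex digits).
Answer: 0x4D

Derivation:
After byte 1 (0x53): reg=0x4D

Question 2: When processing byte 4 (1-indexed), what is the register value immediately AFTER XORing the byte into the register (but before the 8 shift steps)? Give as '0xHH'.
Register before byte 4: 0x2A
Byte 4: 0x6E
0x2A XOR 0x6E = 0x44

Answer: 0x44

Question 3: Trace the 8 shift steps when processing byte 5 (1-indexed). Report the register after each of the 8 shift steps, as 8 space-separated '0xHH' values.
Answer: 0x5C 0xB8 0x77 0xEE 0xDB 0xB1 0x65 0xCA

Derivation:
After byte 1 (0x53): reg=0x4D
After byte 2 (0x7E): reg=0x99
After byte 3 (0x97): reg=0x2A
After byte 4 (0x6E): reg=0xDB
Register before byte 5: 0xDB
After XOR with byte 0xF5: 0x2E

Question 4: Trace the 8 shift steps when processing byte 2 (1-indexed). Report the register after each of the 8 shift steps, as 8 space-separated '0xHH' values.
Answer: 0x66 0xCC 0x9F 0x39 0x72 0xE4 0xCF 0x99

Derivation:
After byte 1 (0x53): reg=0x4D
Register before byte 2: 0x4D
After XOR with byte 0x7E: 0x33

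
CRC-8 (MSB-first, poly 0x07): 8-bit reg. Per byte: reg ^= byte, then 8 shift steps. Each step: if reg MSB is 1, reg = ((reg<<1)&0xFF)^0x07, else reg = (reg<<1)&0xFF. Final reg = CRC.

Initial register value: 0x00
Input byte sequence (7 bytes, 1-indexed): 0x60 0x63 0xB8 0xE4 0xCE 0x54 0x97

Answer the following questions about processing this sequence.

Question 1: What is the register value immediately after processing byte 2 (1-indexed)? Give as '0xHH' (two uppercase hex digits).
Answer: 0xDB

Derivation:
After byte 1 (0x60): reg=0x27
After byte 2 (0x63): reg=0xDB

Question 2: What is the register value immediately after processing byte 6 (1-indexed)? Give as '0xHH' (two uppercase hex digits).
After byte 1 (0x60): reg=0x27
After byte 2 (0x63): reg=0xDB
After byte 3 (0xB8): reg=0x2E
After byte 4 (0xE4): reg=0x78
After byte 5 (0xCE): reg=0x0B
After byte 6 (0x54): reg=0x9A

Answer: 0x9A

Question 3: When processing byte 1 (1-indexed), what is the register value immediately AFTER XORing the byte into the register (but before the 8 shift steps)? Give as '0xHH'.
Register before byte 1: 0x00
Byte 1: 0x60
0x00 XOR 0x60 = 0x60

Answer: 0x60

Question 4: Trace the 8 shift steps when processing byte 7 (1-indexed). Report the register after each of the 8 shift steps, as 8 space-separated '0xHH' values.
After byte 1 (0x60): reg=0x27
After byte 2 (0x63): reg=0xDB
After byte 3 (0xB8): reg=0x2E
After byte 4 (0xE4): reg=0x78
After byte 5 (0xCE): reg=0x0B
After byte 6 (0x54): reg=0x9A
Register before byte 7: 0x9A
After XOR with byte 0x97: 0x0D

Answer: 0x1A 0x34 0x68 0xD0 0xA7 0x49 0x92 0x23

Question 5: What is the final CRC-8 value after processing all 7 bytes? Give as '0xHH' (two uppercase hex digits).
Answer: 0x23

Derivation:
After byte 1 (0x60): reg=0x27
After byte 2 (0x63): reg=0xDB
After byte 3 (0xB8): reg=0x2E
After byte 4 (0xE4): reg=0x78
After byte 5 (0xCE): reg=0x0B
After byte 6 (0x54): reg=0x9A
After byte 7 (0x97): reg=0x23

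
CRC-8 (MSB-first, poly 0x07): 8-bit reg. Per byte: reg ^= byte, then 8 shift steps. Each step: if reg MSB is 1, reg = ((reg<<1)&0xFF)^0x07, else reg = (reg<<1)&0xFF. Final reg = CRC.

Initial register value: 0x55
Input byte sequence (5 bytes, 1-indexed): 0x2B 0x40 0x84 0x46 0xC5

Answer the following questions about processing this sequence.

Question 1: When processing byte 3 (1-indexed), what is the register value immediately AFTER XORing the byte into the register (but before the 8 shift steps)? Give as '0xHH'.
Register before byte 3: 0xB3
Byte 3: 0x84
0xB3 XOR 0x84 = 0x37

Answer: 0x37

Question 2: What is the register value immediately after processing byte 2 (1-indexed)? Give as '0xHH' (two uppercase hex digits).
After byte 1 (0x2B): reg=0x7D
After byte 2 (0x40): reg=0xB3

Answer: 0xB3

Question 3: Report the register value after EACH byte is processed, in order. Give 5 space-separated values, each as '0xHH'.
0x7D 0xB3 0x85 0x47 0x87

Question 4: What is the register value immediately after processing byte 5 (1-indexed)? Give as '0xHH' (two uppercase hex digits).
After byte 1 (0x2B): reg=0x7D
After byte 2 (0x40): reg=0xB3
After byte 3 (0x84): reg=0x85
After byte 4 (0x46): reg=0x47
After byte 5 (0xC5): reg=0x87

Answer: 0x87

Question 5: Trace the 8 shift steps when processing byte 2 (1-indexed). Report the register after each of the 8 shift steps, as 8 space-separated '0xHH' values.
Answer: 0x7A 0xF4 0xEF 0xD9 0xB5 0x6D 0xDA 0xB3

Derivation:
After byte 1 (0x2B): reg=0x7D
Register before byte 2: 0x7D
After XOR with byte 0x40: 0x3D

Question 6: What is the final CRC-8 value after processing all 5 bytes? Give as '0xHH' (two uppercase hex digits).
After byte 1 (0x2B): reg=0x7D
After byte 2 (0x40): reg=0xB3
After byte 3 (0x84): reg=0x85
After byte 4 (0x46): reg=0x47
After byte 5 (0xC5): reg=0x87

Answer: 0x87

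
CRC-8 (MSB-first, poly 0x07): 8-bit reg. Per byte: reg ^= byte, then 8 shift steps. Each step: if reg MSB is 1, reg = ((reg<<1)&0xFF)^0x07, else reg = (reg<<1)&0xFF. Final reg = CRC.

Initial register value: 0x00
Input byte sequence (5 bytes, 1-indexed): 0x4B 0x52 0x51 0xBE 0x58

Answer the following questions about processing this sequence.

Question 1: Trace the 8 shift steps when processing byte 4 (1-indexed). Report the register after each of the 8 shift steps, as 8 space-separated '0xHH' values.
After byte 1 (0x4B): reg=0xF6
After byte 2 (0x52): reg=0x75
After byte 3 (0x51): reg=0xFC
Register before byte 4: 0xFC
After XOR with byte 0xBE: 0x42

Answer: 0x84 0x0F 0x1E 0x3C 0x78 0xF0 0xE7 0xC9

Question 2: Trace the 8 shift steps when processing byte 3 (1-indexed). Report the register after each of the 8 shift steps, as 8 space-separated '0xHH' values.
After byte 1 (0x4B): reg=0xF6
After byte 2 (0x52): reg=0x75
Register before byte 3: 0x75
After XOR with byte 0x51: 0x24

Answer: 0x48 0x90 0x27 0x4E 0x9C 0x3F 0x7E 0xFC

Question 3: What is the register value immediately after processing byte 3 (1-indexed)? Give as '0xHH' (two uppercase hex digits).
Answer: 0xFC

Derivation:
After byte 1 (0x4B): reg=0xF6
After byte 2 (0x52): reg=0x75
After byte 3 (0x51): reg=0xFC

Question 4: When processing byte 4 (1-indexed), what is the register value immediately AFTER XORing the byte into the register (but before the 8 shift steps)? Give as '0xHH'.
Register before byte 4: 0xFC
Byte 4: 0xBE
0xFC XOR 0xBE = 0x42

Answer: 0x42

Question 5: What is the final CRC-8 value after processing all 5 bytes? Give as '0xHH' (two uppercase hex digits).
After byte 1 (0x4B): reg=0xF6
After byte 2 (0x52): reg=0x75
After byte 3 (0x51): reg=0xFC
After byte 4 (0xBE): reg=0xC9
After byte 5 (0x58): reg=0xFE

Answer: 0xFE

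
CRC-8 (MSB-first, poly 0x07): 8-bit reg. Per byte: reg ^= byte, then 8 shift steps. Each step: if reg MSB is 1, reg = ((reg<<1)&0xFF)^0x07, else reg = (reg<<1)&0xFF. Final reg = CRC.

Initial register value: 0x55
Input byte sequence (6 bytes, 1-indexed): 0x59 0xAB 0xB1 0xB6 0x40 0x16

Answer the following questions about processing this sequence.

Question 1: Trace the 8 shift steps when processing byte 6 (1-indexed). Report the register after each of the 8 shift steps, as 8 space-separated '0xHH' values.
After byte 1 (0x59): reg=0x24
After byte 2 (0xAB): reg=0xA4
After byte 3 (0xB1): reg=0x6B
After byte 4 (0xB6): reg=0x1D
After byte 5 (0x40): reg=0x94
Register before byte 6: 0x94
After XOR with byte 0x16: 0x82

Answer: 0x03 0x06 0x0C 0x18 0x30 0x60 0xC0 0x87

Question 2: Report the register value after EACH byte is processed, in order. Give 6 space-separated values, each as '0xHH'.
0x24 0xA4 0x6B 0x1D 0x94 0x87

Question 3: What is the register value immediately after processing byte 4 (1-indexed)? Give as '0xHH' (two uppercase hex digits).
Answer: 0x1D

Derivation:
After byte 1 (0x59): reg=0x24
After byte 2 (0xAB): reg=0xA4
After byte 3 (0xB1): reg=0x6B
After byte 4 (0xB6): reg=0x1D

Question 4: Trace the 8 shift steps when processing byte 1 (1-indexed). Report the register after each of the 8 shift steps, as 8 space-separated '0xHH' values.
Answer: 0x18 0x30 0x60 0xC0 0x87 0x09 0x12 0x24

Derivation:
Register before byte 1: 0x55
After XOR with byte 0x59: 0x0C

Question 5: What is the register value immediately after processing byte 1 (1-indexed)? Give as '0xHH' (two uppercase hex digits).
After byte 1 (0x59): reg=0x24

Answer: 0x24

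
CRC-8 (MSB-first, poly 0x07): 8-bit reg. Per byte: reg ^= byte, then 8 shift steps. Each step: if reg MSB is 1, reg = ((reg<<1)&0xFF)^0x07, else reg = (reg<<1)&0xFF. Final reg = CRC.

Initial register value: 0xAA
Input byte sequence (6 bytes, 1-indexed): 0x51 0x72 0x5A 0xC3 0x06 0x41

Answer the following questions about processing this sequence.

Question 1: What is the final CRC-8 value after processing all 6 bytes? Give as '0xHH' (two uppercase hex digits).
Answer: 0xBF

Derivation:
After byte 1 (0x51): reg=0xEF
After byte 2 (0x72): reg=0xDA
After byte 3 (0x5A): reg=0x89
After byte 4 (0xC3): reg=0xF1
After byte 5 (0x06): reg=0xCB
After byte 6 (0x41): reg=0xBF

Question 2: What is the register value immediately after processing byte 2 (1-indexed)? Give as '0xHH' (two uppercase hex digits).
Answer: 0xDA

Derivation:
After byte 1 (0x51): reg=0xEF
After byte 2 (0x72): reg=0xDA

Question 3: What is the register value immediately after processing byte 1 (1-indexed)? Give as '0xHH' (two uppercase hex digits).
Answer: 0xEF

Derivation:
After byte 1 (0x51): reg=0xEF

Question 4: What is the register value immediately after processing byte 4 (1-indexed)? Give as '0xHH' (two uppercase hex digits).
Answer: 0xF1

Derivation:
After byte 1 (0x51): reg=0xEF
After byte 2 (0x72): reg=0xDA
After byte 3 (0x5A): reg=0x89
After byte 4 (0xC3): reg=0xF1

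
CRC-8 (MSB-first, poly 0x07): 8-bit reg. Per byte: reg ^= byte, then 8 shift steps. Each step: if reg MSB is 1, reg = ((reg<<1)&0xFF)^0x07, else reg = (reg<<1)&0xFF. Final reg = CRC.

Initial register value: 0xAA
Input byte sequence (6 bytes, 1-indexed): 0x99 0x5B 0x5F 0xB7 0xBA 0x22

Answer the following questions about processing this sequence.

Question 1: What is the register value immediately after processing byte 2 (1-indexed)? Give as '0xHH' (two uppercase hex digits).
Answer: 0x40

Derivation:
After byte 1 (0x99): reg=0x99
After byte 2 (0x5B): reg=0x40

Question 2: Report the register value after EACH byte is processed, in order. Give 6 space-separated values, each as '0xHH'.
0x99 0x40 0x5D 0x98 0xEE 0x6A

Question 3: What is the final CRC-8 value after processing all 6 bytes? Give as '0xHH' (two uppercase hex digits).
Answer: 0x6A

Derivation:
After byte 1 (0x99): reg=0x99
After byte 2 (0x5B): reg=0x40
After byte 3 (0x5F): reg=0x5D
After byte 4 (0xB7): reg=0x98
After byte 5 (0xBA): reg=0xEE
After byte 6 (0x22): reg=0x6A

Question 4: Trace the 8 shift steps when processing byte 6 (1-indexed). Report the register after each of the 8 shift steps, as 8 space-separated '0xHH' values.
After byte 1 (0x99): reg=0x99
After byte 2 (0x5B): reg=0x40
After byte 3 (0x5F): reg=0x5D
After byte 4 (0xB7): reg=0x98
After byte 5 (0xBA): reg=0xEE
Register before byte 6: 0xEE
After XOR with byte 0x22: 0xCC

Answer: 0x9F 0x39 0x72 0xE4 0xCF 0x99 0x35 0x6A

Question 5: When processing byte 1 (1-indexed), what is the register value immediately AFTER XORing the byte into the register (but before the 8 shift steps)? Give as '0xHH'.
Register before byte 1: 0xAA
Byte 1: 0x99
0xAA XOR 0x99 = 0x33

Answer: 0x33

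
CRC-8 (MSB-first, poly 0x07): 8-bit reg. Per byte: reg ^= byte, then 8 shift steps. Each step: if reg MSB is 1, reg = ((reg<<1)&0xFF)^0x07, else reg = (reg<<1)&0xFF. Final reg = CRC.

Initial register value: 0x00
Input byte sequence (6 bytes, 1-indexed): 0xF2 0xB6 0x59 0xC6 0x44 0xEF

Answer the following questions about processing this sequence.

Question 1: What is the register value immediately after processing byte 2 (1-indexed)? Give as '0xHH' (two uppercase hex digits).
Answer: 0x35

Derivation:
After byte 1 (0xF2): reg=0xD0
After byte 2 (0xB6): reg=0x35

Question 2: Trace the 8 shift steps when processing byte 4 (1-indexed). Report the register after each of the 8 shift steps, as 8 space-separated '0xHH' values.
After byte 1 (0xF2): reg=0xD0
After byte 2 (0xB6): reg=0x35
After byte 3 (0x59): reg=0x03
Register before byte 4: 0x03
After XOR with byte 0xC6: 0xC5

Answer: 0x8D 0x1D 0x3A 0x74 0xE8 0xD7 0xA9 0x55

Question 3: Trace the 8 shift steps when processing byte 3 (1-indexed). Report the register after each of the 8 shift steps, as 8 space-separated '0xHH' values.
After byte 1 (0xF2): reg=0xD0
After byte 2 (0xB6): reg=0x35
Register before byte 3: 0x35
After XOR with byte 0x59: 0x6C

Answer: 0xD8 0xB7 0x69 0xD2 0xA3 0x41 0x82 0x03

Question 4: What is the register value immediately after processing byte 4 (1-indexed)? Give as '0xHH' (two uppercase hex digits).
Answer: 0x55

Derivation:
After byte 1 (0xF2): reg=0xD0
After byte 2 (0xB6): reg=0x35
After byte 3 (0x59): reg=0x03
After byte 4 (0xC6): reg=0x55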